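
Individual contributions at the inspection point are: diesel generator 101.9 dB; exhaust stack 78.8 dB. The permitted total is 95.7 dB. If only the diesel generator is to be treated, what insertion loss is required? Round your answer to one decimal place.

6.3 dB

Fixed contribution from the other source: Σ 10^(L/10) = 10^(78.8/10) = 7.586e+07 (78.80 dB).
The limit corresponds to 10^(95.7/10) = 3.715e+09; subtracting the fixed part leaves 3.639e+09 for the diesel generator, i.e. 95.61 dB.
So the diesel generator must be reduced from 101.9 to 95.61 dB: IL = 6.29 dB.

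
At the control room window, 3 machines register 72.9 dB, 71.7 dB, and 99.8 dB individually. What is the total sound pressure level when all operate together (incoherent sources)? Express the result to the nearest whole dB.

100 dB

Incoherent sources combine by intensity addition: L_total = 10·log₁₀(Σ 10^(L_i/10)).
Σ 10^(L/10) = 10^(72.9/10) + 10^(71.7/10) + 10^(99.8/10) = 9.584e+09.
L_total = 10·log₁₀(9.584e+09) = 99.82 dB.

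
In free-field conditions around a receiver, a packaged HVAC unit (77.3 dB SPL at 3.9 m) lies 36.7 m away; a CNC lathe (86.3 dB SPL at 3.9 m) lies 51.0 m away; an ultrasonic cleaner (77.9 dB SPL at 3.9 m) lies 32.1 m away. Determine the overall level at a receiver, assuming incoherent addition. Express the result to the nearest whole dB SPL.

66 dB SPL

Propagate each source to the receiver with L = L_ref − 20·log₁₀(r/r_ref), then add intensities.
packaged HVAC unit: 77.3 − 20·log₁₀(36.7/3.9) = 77.3 − 19.47 = 57.83 dB SPL.
CNC lathe: 86.3 − 20·log₁₀(51.0/3.9) = 86.3 − 22.33 = 63.97 dB SPL.
ultrasonic cleaner: 77.9 − 20·log₁₀(32.1/3.9) = 77.9 − 18.31 = 59.59 dB SPL.
Σ 10^(L/10) = 4.011e+06 → L_total = 10·log₁₀(4.011e+06) = 66.03 dB SPL.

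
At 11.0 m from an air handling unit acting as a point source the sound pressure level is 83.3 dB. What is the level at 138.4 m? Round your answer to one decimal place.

61.3 dB

Point-source attenuation: ΔL = 20·log₁₀(r₂/r₁) = 20·log₁₀(138.4/11.0) = 21.995 dB.
L₂ = 83.3 − 20·log₁₀(138.4/11.0) = 83.3 − 21.995 = 61.31 dB.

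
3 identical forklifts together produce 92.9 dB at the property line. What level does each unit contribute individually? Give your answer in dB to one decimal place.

88.1 dB

3 equal contributions raise the level by 10·log₁₀ 3 = 4.771 dB, so each unit alone gives 92.9 − 4.771.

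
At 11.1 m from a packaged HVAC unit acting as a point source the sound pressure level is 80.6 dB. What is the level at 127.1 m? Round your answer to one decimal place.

59.4 dB

Spherical spreading from a point source gives a 20·log₁₀(r₂/r₁) drop.
L₂ = 80.6 − 20·log₁₀(127.1/11.1) = 80.6 − 21.176 = 59.42 dB.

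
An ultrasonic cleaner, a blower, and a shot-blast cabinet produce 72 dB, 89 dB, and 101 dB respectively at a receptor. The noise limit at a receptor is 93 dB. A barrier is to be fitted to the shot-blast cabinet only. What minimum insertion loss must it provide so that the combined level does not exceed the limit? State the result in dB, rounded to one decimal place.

10.3 dB

The untreated sources together contribute 10^(72/10) + 10^(89/10) = 8.102e+08, i.e. 89.09 dB.
The limit corresponds to 10^(93/10) = 1.995e+09; subtracting the fixed part leaves 1.185e+09 for the shot-blast cabinet, i.e. 90.74 dB.
Required insertion loss = 101 − 90.74 = 10.26 dB.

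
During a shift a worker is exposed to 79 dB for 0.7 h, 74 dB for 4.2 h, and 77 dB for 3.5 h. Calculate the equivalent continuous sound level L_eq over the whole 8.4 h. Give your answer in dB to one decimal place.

76.0 dB

L_eq = 10·log₁₀[(1/T)·Σ tᵢ·10^(Lᵢ/10)] with T = 8.4 h.
Σ tᵢ·10^(Lᵢ/10) = 0.7·10^(79/10) + 4.2·10^(74/10) + 3.5·10^(77/10) = 3.365e+08.
L_eq = 10·log₁₀(3.365e+08/8.4) = 76.03 dB.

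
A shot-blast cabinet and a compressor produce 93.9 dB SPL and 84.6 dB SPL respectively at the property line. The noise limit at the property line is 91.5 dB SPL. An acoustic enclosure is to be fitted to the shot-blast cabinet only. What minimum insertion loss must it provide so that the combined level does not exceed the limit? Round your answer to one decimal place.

3.4 dB

The untreated sources together contribute 10^(84.6/10) = 2.884e+08, i.e. 84.60 dB SPL.
To meet 91.5 dB SPL overall, the treated shot-blast cabinet may contribute at most 10^(91.5/10) − 2.884e+08 = 1.124e+09, i.e. 90.51 dB SPL.
Required insertion loss = 93.9 − 90.51 = 3.39 dB.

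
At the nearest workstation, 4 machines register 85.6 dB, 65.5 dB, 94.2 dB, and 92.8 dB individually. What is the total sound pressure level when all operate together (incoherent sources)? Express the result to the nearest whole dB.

Incoherent sources combine by intensity addition: L_total = 10·log₁₀(Σ 10^(L_i/10)).
Σ 10^(L/10) = 10^(85.6/10) + 10^(65.5/10) + 10^(94.2/10) + 10^(92.8/10) = 4.902e+09.
L_total = 10·log₁₀(4.902e+09) = 96.90 dB.

97 dB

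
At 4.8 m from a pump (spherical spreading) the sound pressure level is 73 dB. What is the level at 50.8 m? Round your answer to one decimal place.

Spherical spreading from a point source gives a 20·log₁₀(r₂/r₁) drop.
L₂ = 73 − 20·log₁₀(50.8/4.8) = 73 − 20.492 = 52.51 dB.

52.5 dB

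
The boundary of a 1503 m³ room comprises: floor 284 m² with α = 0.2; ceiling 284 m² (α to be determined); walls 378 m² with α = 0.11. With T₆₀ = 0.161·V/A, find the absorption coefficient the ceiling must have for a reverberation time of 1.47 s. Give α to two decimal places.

0.23

Required total absorption A = 0.161·1503/1.47 = 164.61 m².
Absorption from the other surfaces = 284·0.2 + 378·0.11 = 98.38 m², so the ceiling must supply 66.23 m² over 284 m².
α = 66.23/284 = 0.233.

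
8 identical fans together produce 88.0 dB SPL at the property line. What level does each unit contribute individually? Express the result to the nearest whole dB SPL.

79 dB SPL

8 equal contributions raise the level by 10·log₁₀ 8 = 9.031 dB, so each unit alone gives 88.0 − 9.031.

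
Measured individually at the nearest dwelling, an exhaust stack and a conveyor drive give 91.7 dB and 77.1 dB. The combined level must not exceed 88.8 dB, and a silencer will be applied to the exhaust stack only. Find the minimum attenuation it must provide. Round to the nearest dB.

3 dB

Everything except the exhaust stack sums to 10^(77.1/10) = 5.129e+07 in linear terms, 77.10 dB.
To meet 88.8 dB overall, the treated exhaust stack may contribute at most 10^(88.8/10) − 5.129e+07 = 7.073e+08, i.e. 88.50 dB.
So the exhaust stack must be reduced from 91.7 to 88.50 dB: IL = 3.20 dB.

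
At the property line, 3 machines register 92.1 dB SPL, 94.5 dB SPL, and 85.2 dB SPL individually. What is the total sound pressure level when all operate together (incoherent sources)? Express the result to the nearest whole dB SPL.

97 dB SPL

Incoherent sources combine by intensity addition: L_total = 10·log₁₀(Σ 10^(L_i/10)).
Σ 10^(L/10) = 10^(92.1/10) + 10^(94.5/10) + 10^(85.2/10) = 4.771e+09.
L_total = 10·log₁₀(4.771e+09) = 96.79 dB SPL.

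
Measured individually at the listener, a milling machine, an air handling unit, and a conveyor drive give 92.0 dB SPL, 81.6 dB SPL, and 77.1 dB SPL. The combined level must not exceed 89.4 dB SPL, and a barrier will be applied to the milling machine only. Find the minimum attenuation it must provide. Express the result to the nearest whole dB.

4 dB

Everything except the milling machine sums to 10^(81.6/10) + 10^(77.1/10) = 1.958e+08 in linear terms, 82.92 dB SPL.
The limit corresponds to 10^(89.4/10) = 8.710e+08; subtracting the fixed part leaves 6.751e+08 for the milling machine, i.e. 88.29 dB SPL.
Required insertion loss = 92.0 − 88.29 = 3.71 dB.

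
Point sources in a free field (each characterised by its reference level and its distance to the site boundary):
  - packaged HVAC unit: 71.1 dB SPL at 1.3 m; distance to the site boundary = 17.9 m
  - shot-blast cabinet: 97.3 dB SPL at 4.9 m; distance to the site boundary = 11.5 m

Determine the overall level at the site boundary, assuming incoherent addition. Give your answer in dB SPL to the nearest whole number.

90 dB SPL

Propagate each source to the receiver with L = L_ref − 20·log₁₀(r/r_ref), then add intensities.
packaged HVAC unit: 71.1 − 20·log₁₀(17.9/1.3) = 71.1 − 22.78 = 48.32 dB SPL.
shot-blast cabinet: 97.3 − 20·log₁₀(11.5/4.9) = 97.3 − 7.41 = 89.89 dB SPL.
Σ 10^(L/10) = 9.750e+08 → L_total = 10·log₁₀(9.750e+08) = 89.89 dB SPL.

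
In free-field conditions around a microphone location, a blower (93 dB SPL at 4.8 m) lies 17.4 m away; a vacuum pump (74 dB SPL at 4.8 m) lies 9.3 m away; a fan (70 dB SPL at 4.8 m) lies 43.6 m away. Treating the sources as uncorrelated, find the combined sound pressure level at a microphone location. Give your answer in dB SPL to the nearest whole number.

82 dB SPL

Propagate each source to the receiver with L = L_ref − 20·log₁₀(r/r_ref), then add intensities.
blower: 93 − 20·log₁₀(17.4/4.8) = 93 − 11.19 = 81.81 dB SPL.
vacuum pump: 74 − 20·log₁₀(9.3/4.8) = 74 − 5.74 = 68.26 dB SPL.
fan: 70 − 20·log₁₀(43.6/4.8) = 70 − 19.16 = 50.84 dB SPL.
Σ 10^(L/10) = 1.587e+08 → L_total = 10·log₁₀(1.587e+08) = 82.00 dB SPL.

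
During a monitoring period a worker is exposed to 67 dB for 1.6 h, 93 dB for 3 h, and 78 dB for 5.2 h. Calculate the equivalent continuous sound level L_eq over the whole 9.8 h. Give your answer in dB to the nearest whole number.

L_eq = 10·log₁₀[(1/T)·Σ tᵢ·10^(Lᵢ/10)] with T = 9.8 h.
Σ tᵢ·10^(Lᵢ/10) = 1.6·10^(67/10) + 3·10^(93/10) + 5.2·10^(78/10) = 6.322e+09.
L_eq = 10·log₁₀(6.322e+09/9.8) = 88.10 dB.

88 dB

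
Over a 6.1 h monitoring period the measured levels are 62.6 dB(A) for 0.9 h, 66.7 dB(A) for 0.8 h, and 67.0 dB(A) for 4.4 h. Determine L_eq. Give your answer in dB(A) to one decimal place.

66.5 dB(A)

Weight each interval's intensity by its duration and average over T = 6.1 h:
Σ tᵢ·10^(Lᵢ/10) = 0.9·10^(62.6/10) + 0.8·10^(66.7/10) + 4.4·10^(67.0/10) = 2.743e+07.
L_eq = 10·log₁₀(2.743e+07/6.1) = 66.53 dB(A).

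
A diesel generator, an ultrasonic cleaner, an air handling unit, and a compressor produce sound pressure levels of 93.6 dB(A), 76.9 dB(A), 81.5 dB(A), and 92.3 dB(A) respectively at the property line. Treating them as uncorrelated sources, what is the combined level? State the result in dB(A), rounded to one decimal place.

For uncorrelated sources the intensities add, so convert each level to linear form, sum, and take 10·log₁₀ of the total.
Σ 10^(L/10) = 10^(93.6/10) + 10^(76.9/10) + 10^(81.5/10) + 10^(92.3/10) = 4.179e+09.
L_total = 10·log₁₀(4.179e+09) = 96.21 dB(A).

96.2 dB(A)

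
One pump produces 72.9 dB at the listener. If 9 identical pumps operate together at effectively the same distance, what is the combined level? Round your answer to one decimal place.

82.4 dB

L_total = L₁ + 10·log₁₀ N for N identical incoherent sources.
L_total = 72.9 + 10·log₁₀(9) = 72.9 + 9.542 = 82.44 dB.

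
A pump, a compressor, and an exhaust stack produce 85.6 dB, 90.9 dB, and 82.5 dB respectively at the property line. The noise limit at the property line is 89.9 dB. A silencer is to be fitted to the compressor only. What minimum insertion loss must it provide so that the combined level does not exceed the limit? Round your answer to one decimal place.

4.5 dB

Fixed contribution from the other sources: Σ 10^(L/10) = 10^(85.6/10) + 10^(82.5/10) = 5.409e+08 (87.33 dB).
The limit corresponds to 10^(89.9/10) = 9.772e+08; subtracting the fixed part leaves 4.363e+08 for the compressor, i.e. 86.40 dB.
Required insertion loss = 90.9 − 86.40 = 4.50 dB.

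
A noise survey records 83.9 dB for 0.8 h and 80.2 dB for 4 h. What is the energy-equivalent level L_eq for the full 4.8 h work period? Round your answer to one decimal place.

L_eq = 10·log₁₀[(1/T)·Σ tᵢ·10^(Lᵢ/10)] with T = 4.8 h.
Σ tᵢ·10^(Lᵢ/10) = 0.8·10^(83.9/10) + 4·10^(80.2/10) = 6.152e+08.
L_eq = 10·log₁₀(6.152e+08/4.8) = 81.08 dB.

81.1 dB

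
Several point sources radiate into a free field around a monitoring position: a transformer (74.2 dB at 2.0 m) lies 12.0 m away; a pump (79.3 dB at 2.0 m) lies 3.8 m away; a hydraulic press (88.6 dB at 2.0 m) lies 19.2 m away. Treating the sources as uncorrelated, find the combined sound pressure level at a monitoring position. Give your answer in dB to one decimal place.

75.1 dB

First find each source's level at the receiver (point-source: −20·log₁₀(r/r_ref)), then combine on an intensity basis.
transformer: 74.2 − 20·log₁₀(12.0/2.0) = 74.2 − 15.56 = 58.64 dB.
pump: 79.3 − 20·log₁₀(3.8/2.0) = 79.3 − 5.58 = 73.72 dB.
hydraulic press: 88.6 − 20·log₁₀(19.2/2.0) = 88.6 − 19.65 = 68.95 dB.
Σ 10^(L/10) = 3.217e+07 → L_total = 10·log₁₀(3.217e+07) = 75.07 dB.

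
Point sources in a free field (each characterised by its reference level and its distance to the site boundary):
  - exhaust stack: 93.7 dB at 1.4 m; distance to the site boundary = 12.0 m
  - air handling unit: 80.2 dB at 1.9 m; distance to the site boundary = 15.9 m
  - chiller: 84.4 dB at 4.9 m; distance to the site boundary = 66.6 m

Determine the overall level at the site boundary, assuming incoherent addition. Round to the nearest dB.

Propagate each source to the receiver with L = L_ref − 20·log₁₀(r/r_ref), then add intensities.
exhaust stack: 93.7 − 20·log₁₀(12.0/1.4) = 93.7 − 18.66 = 75.04 dB.
air handling unit: 80.2 − 20·log₁₀(15.9/1.9) = 80.2 − 18.45 = 61.75 dB.
chiller: 84.4 − 20·log₁₀(66.6/4.9) = 84.4 − 22.67 = 61.73 dB.
Σ 10^(L/10) = 3.489e+07 → L_total = 10·log₁₀(3.489e+07) = 75.43 dB.

75 dB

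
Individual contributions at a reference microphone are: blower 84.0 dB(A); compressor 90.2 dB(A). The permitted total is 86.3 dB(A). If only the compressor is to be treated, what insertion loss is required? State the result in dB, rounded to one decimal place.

Fixed contribution from the other source: Σ 10^(L/10) = 10^(84.0/10) = 2.512e+08 (84.00 dB(A)).
The limit corresponds to 10^(86.3/10) = 4.266e+08; subtracting the fixed part leaves 1.754e+08 for the compressor, i.e. 82.44 dB(A).
Required insertion loss = 90.2 − 82.44 = 7.76 dB.

7.8 dB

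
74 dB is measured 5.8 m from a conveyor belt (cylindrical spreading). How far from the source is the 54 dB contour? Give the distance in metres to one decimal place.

Line-source spreading drops the level by 10·log₁₀(r₂/r₁); inverting, r₂/r₁ = 10^(ΔL/10).
r₂ = 5.8·10^((74−54)/10) = 5.8·10^(20.0/10) = 580.00 m.

580.0 m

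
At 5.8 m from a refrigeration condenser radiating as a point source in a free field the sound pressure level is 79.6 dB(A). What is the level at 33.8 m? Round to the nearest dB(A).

64 dB(A)

For a point source, L₂ = L₁ − 20·log₁₀(r₂/r₁).
L₂ = 79.6 − 20·log₁₀(33.8/5.8) = 79.6 − 15.310 = 64.29 dB(A).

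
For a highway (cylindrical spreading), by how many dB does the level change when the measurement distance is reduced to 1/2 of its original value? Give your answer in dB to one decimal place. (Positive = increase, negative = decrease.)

+3.0 dB

With cylindrical spreading the level changes by −10·log₁₀(r₂/r₁).
ΔL = −10·log₁₀(0.5) = +3.01 dB.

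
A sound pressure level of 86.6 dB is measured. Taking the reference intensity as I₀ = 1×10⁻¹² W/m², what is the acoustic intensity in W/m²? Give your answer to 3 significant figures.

I/I₀ = 10^(86.6/10) = 4.571e+08, so I = 4.571e+08 × 10⁻¹² W/m².

0.000457 W/m²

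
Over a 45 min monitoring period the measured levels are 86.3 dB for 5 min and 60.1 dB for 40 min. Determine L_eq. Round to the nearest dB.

77 dB

The energy average is taken in the linear domain: L_eq = 10·log₁₀[(Σ tᵢ·10^(Lᵢ/10))/T], T = 45 min.
Σ tᵢ·10^(Lᵢ/10) = 5·10^(86.3/10) + 40·10^(60.1/10) = 2.174e+09.
L_eq = 10·log₁₀(2.174e+09/45) = 76.84 dB.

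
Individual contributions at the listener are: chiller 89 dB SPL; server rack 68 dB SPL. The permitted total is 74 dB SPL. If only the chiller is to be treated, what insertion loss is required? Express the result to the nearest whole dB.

16 dB

The untreated sources together contribute 10^(68/10) = 6.310e+06, i.e. 68.00 dB SPL.
To meet 74 dB SPL overall, the treated chiller may contribute at most 10^(74/10) − 6.310e+06 = 1.881e+07, i.e. 72.74 dB SPL.
Required insertion loss = 89 − 72.74 = 16.26 dB.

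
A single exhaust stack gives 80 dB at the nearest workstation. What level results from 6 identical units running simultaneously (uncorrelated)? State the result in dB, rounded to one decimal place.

87.8 dB

N identical incoherent sources raise the level by 10·log₁₀ N.
L_total = 80 + 10·log₁₀(6) = 80 + 7.782 = 87.78 dB.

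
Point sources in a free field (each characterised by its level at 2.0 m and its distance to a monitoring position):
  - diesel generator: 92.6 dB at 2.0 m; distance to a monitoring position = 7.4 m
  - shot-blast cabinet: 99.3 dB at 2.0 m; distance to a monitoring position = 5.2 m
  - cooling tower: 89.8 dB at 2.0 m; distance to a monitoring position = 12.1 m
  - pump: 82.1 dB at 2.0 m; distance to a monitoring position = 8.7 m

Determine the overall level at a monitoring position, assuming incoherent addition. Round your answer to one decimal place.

91.5 dB

First find each source's level at the receiver (point-source: −20·log₁₀(r/r_ref)), then combine on an intensity basis.
diesel generator: 92.6 − 20·log₁₀(7.4/2.0) = 92.6 − 11.36 = 81.24 dB.
shot-blast cabinet: 99.3 − 20·log₁₀(5.2/2.0) = 99.3 − 8.30 = 91.00 dB.
cooling tower: 89.8 − 20·log₁₀(12.1/2.0) = 89.8 − 15.64 = 74.16 dB.
pump: 82.1 − 20·log₁₀(8.7/2.0) = 82.1 − 12.77 = 69.33 dB.
Σ 10^(L/10) = 1.427e+09 → L_total = 10·log₁₀(1.427e+09) = 91.54 dB.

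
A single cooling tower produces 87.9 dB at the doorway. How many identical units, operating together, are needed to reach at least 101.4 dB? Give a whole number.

23

The shortfall is 101.4 − 87.9 = 13.5 dB, and N units add 10·log₁₀ N, so need 10·log₁₀ N ≥ 13.5.
N ≥ 10^(13.5/10) = 22.387, so N = 23.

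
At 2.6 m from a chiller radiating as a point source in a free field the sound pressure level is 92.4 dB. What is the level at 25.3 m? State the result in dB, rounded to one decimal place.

For a point source, L₂ = L₁ − 20·log₁₀(r₂/r₁).
L₂ = 92.4 − 20·log₁₀(25.3/2.6) = 92.4 − 19.763 = 72.64 dB.

72.6 dB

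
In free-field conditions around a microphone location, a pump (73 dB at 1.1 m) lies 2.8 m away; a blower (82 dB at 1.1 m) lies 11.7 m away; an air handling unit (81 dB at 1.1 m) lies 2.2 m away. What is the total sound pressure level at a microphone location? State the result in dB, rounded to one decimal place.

First find each source's level at the receiver (point-source: −20·log₁₀(r/r_ref)), then combine on an intensity basis.
pump: 73 − 20·log₁₀(2.8/1.1) = 73 − 8.12 = 64.88 dB.
blower: 82 − 20·log₁₀(11.7/1.1) = 82 − 20.54 = 61.46 dB.
air handling unit: 81 − 20·log₁₀(2.2/1.1) = 81 − 6.02 = 74.98 dB.
Σ 10^(L/10) = 3.595e+07 → L_total = 10·log₁₀(3.595e+07) = 75.56 dB.

75.6 dB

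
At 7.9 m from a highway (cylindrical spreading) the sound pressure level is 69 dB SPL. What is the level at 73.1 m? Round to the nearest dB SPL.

59 dB SPL

Cylindrical spreading from a line source gives a 10·log₁₀(r₂/r₁) drop.
L₂ = 69 − 10·log₁₀(73.1/7.9) = 69 − 9.663 = 59.34 dB SPL.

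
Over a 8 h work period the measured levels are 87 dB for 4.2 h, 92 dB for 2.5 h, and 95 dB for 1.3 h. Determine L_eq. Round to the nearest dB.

Weight each interval's intensity by its duration and average over T = 8 h:
Σ tᵢ·10^(Lᵢ/10) = 4.2·10^(87/10) + 2.5·10^(92/10) + 1.3·10^(95/10) = 1.018e+10.
L_eq = 10·log₁₀(1.018e+10/8) = 91.05 dB.

91 dB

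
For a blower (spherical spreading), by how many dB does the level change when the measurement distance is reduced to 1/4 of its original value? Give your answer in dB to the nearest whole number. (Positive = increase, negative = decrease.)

Point-source spreading: ΔL = −20·log₁₀(r₂/r₁).
ΔL = −20·log₁₀(0.25) = +12.04 dB.

+12 dB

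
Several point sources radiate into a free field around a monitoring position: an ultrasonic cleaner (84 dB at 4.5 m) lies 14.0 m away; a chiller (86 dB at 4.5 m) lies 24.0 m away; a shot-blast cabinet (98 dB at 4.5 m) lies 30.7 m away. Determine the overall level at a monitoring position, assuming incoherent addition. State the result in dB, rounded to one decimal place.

82.4 dB

First find each source's level at the receiver (point-source: −20·log₁₀(r/r_ref)), then combine on an intensity basis.
ultrasonic cleaner: 84 − 20·log₁₀(14.0/4.5) = 84 − 9.86 = 74.14 dB.
chiller: 86 − 20·log₁₀(24.0/4.5) = 86 − 14.54 = 71.46 dB.
shot-blast cabinet: 98 − 20·log₁₀(30.7/4.5) = 98 − 16.68 = 81.32 dB.
Σ 10^(L/10) = 1.755e+08 → L_total = 10·log₁₀(1.755e+08) = 82.44 dB.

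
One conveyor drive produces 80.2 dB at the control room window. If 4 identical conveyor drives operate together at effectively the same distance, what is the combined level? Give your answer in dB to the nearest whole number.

With 4 equal, uncorrelated contributions the intensity is 4× that of one unit, giving a rise of 10·log₁₀ 4.
L_total = 80.2 + 10·log₁₀(4) = 80.2 + 6.021 = 86.22 dB.

86 dB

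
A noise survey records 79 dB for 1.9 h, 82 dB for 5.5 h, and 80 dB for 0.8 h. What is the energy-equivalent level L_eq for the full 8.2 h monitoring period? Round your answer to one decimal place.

81.3 dB

Weight each interval's intensity by its duration and average over T = 8.2 h:
Σ tᵢ·10^(Lᵢ/10) = 1.9·10^(79/10) + 5.5·10^(82/10) + 0.8·10^(80/10) = 1.103e+09.
L_eq = 10·log₁₀(1.103e+09/8.2) = 81.29 dB.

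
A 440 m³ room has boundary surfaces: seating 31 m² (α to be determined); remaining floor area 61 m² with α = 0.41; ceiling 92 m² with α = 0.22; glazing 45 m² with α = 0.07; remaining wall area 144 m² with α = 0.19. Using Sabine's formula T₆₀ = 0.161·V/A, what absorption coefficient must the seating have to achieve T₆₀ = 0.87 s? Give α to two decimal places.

0.18

From T₆₀ = 0.161·V/A, the target T₆₀ = 0.87 s needs A = 0.161·440/0.87 = 81.43 m².
Absorption from the other surfaces = 61·0.41 + 92·0.22 + 45·0.07 + 144·0.19 = 75.76 m², so the seating must supply 5.67 m² over 31 m².
α = 5.67/31 = 0.183.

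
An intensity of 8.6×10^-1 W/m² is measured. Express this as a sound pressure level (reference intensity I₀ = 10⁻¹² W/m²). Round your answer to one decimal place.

Dividing by I₀ shifts the exponent by 12: I/I₀ = 8.6×10^11.
L = 10·(0.9345 + 11) = 119.34 dB.

119.3 dB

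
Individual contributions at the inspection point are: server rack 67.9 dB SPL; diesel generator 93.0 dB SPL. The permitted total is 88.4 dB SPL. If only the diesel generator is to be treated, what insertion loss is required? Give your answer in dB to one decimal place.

4.6 dB

Fixed contribution from the other source: Σ 10^(L/10) = 10^(67.9/10) = 6.166e+06 (67.90 dB SPL).
The limit corresponds to 10^(88.4/10) = 6.918e+08; subtracting the fixed part leaves 6.857e+08 for the diesel generator, i.e. 88.36 dB SPL.
So the diesel generator must be reduced from 93.0 to 88.36 dB SPL: IL = 4.64 dB.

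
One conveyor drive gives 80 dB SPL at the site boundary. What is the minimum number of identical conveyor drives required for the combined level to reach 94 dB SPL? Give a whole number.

Need L₁ + 10·log₁₀ N ≥ 94, i.e. log₁₀ N ≥ 1.40.
N ≥ 10^(14.0/10) = 25.119, so N = 26.

26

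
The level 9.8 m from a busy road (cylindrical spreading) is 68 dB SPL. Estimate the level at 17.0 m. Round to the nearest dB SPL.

For a line source, L₂ = L₁ − 10·log₁₀(r₂/r₁).
L₂ = 68 − 10·log₁₀(17.0/9.8) = 68 − 2.392 = 65.61 dB SPL.

66 dB SPL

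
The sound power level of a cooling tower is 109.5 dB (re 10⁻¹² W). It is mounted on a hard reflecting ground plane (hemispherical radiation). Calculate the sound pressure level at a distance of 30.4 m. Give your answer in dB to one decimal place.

71.9 dB

Free-field hemispherical radiation: L_p = L_w − 10·log₁₀(2π·r²), r = 30.4 m.
2π·r² = 5807 m², 10·log₁₀ of that is 37.639 dB.
L_p = 109.5 − 37.639 = 71.86 dB.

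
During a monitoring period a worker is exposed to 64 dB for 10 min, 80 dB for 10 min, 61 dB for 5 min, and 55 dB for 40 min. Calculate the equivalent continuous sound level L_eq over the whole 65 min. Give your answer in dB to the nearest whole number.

72 dB

L_eq = 10·log₁₀[(1/T)·Σ tᵢ·10^(Lᵢ/10)] with T = 65 min.
Σ tᵢ·10^(Lᵢ/10) = 10·10^(64/10) + 10·10^(80/10) + 5·10^(61/10) + 40·10^(55/10) = 1.044e+09.
L_eq = 10·log₁₀(1.044e+09/65) = 72.06 dB.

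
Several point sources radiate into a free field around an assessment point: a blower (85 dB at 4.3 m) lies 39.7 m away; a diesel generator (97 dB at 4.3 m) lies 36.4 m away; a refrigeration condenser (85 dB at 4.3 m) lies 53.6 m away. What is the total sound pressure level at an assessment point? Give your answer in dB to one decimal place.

Apply inverse-square spreading to bring every level to the receiver, then sum 10^(L/10).
blower: 85 − 20·log₁₀(39.7/4.3) = 85 − 19.31 = 65.69 dB.
diesel generator: 97 − 20·log₁₀(36.4/4.3) = 97 − 18.55 = 78.45 dB.
refrigeration condenser: 85 − 20·log₁₀(53.6/4.3) = 85 − 21.91 = 63.09 dB.
Σ 10^(L/10) = 7.569e+07 → L_total = 10·log₁₀(7.569e+07) = 78.79 dB.

78.8 dB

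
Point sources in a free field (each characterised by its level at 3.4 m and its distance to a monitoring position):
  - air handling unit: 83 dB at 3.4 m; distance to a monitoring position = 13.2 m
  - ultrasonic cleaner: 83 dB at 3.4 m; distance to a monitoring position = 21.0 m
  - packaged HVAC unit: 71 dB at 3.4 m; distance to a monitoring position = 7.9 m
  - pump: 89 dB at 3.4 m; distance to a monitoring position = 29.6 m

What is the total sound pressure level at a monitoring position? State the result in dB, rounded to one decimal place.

Apply inverse-square spreading to bring every level to the receiver, then sum 10^(L/10).
air handling unit: 83 − 20·log₁₀(13.2/3.4) = 83 − 11.78 = 71.22 dB.
ultrasonic cleaner: 83 − 20·log₁₀(21.0/3.4) = 83 − 15.81 = 67.19 dB.
packaged HVAC unit: 71 − 20·log₁₀(7.9/3.4) = 71 − 7.32 = 63.68 dB.
pump: 89 − 20·log₁₀(29.6/3.4) = 89 − 18.80 = 70.20 dB.
Σ 10^(L/10) = 3.128e+07 → L_total = 10·log₁₀(3.128e+07) = 74.95 dB.

75.0 dB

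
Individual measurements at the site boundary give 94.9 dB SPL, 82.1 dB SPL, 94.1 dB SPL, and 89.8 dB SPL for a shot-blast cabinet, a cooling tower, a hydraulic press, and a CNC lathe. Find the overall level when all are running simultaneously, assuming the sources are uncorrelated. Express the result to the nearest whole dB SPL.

98 dB SPL

For uncorrelated sources the intensities add, so convert each level to linear form, sum, and take 10·log₁₀ of the total.
Σ 10^(L/10) = 10^(94.9/10) + 10^(82.1/10) + 10^(94.1/10) + 10^(89.8/10) = 6.778e+09.
L_total = 10·log₁₀(6.778e+09) = 98.31 dB SPL.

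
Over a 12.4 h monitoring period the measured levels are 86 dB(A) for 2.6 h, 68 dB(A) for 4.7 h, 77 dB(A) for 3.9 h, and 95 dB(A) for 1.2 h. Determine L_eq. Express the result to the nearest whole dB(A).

86 dB(A)

The energy average is taken in the linear domain: L_eq = 10·log₁₀[(Σ tᵢ·10^(Lᵢ/10))/T], T = 12.4 h.
Σ tᵢ·10^(Lᵢ/10) = 2.6·10^(86/10) + 4.7·10^(68/10) + 3.9·10^(77/10) + 1.2·10^(95/10) = 5.055e+09.
L_eq = 10·log₁₀(5.055e+09/12.4) = 86.10 dB(A).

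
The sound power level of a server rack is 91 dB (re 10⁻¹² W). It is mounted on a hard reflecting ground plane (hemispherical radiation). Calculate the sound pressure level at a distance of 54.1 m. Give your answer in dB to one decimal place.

48.4 dB

L_p = L_w − 10·log₁₀(2π·r²) with r = 54.1 m.
2π·r² = 1.839e+04 m², 10·log₁₀ of that is 42.646 dB.
L_p = 91 − 42.646 = 48.35 dB.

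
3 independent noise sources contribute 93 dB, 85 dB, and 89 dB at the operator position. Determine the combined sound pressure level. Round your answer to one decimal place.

94.9 dB

Incoherent sources combine by intensity addition: L_total = 10·log₁₀(Σ 10^(L_i/10)).
Σ 10^(L/10) = 10^(93/10) + 10^(85/10) + 10^(89/10) = 3.106e+09.
L_total = 10·log₁₀(3.106e+09) = 94.92 dB.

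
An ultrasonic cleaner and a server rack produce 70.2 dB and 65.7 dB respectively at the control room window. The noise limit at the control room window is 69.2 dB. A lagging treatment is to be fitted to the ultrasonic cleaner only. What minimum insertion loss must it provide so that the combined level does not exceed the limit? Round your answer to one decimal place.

Everything except the ultrasonic cleaner sums to 10^(65.7/10) = 3.715e+06 in linear terms, 65.70 dB.
The limit corresponds to 10^(69.2/10) = 8.318e+06; subtracting the fixed part leaves 4.602e+06 for the ultrasonic cleaner, i.e. 66.63 dB.
So the ultrasonic cleaner must be reduced from 70.2 to 66.63 dB: IL = 3.57 dB.

3.6 dB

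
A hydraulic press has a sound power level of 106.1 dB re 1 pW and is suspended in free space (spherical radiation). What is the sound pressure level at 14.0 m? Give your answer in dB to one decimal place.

72.2 dB

The power spreads over a sphere of area 4π·r², so L_p = L_w − 10·log₁₀(4π·r²).
4π·r² = 2463 m², 10·log₁₀ of that is 33.915 dB.
L_p = 106.1 − 33.915 = 72.19 dB.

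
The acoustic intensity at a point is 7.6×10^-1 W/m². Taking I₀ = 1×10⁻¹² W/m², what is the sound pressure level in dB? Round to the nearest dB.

119 dB

L = 10·log₁₀(I/I₀) = 10·log₁₀(7.6×10^-1/10⁻¹²) = 10·log₁₀(7.6×10^11).
L = 10·(0.8808 + 11) = 118.81 dB.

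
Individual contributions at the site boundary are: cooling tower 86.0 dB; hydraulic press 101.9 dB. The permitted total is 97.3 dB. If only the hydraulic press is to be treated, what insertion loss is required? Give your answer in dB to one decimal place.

Everything except the hydraulic press sums to 10^(86.0/10) = 3.981e+08 in linear terms, 86.00 dB.
The limit corresponds to 10^(97.3/10) = 5.370e+09; subtracting the fixed part leaves 4.972e+09 for the hydraulic press, i.e. 96.97 dB.
So the hydraulic press must be reduced from 101.9 to 96.97 dB: IL = 4.93 dB.

4.9 dB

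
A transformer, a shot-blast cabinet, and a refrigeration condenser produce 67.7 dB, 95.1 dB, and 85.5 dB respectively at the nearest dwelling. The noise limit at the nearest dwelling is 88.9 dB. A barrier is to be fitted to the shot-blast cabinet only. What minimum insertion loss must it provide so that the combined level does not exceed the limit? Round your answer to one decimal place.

Everything except the shot-blast cabinet sums to 10^(67.7/10) + 10^(85.5/10) = 3.607e+08 in linear terms, 85.57 dB.
The limit corresponds to 10^(88.9/10) = 7.762e+08; subtracting the fixed part leaves 4.155e+08 for the shot-blast cabinet, i.e. 86.19 dB.
Required insertion loss = 95.1 − 86.19 = 8.91 dB.

8.9 dB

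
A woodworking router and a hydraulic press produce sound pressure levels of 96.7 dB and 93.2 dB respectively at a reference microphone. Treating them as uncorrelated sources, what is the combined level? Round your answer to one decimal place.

98.3 dB

Incoherent sources combine by intensity addition: L_total = 10·log₁₀(Σ 10^(L_i/10)).
Σ 10^(L/10) = 10^(96.7/10) + 10^(93.2/10) = 6.767e+09.
L_total = 10·log₁₀(6.767e+09) = 98.30 dB.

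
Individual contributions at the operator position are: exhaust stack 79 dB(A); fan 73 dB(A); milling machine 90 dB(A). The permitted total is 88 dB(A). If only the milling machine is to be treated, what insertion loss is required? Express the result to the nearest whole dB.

3 dB

The untreated sources together contribute 10^(79/10) + 10^(73/10) = 9.939e+07, i.e. 79.97 dB(A).
The limit corresponds to 10^(88/10) = 6.310e+08; subtracting the fixed part leaves 5.316e+08 for the milling machine, i.e. 87.26 dB(A).
So the milling machine must be reduced from 90 to 87.26 dB(A): IL = 2.74 dB.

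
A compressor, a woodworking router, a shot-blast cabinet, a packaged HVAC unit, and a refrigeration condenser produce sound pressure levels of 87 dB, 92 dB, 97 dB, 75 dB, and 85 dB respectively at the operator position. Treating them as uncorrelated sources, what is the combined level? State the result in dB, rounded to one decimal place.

98.7 dB

Incoherent sources combine by intensity addition: L_total = 10·log₁₀(Σ 10^(L_i/10)).
Σ 10^(L/10) = 10^(87/10) + 10^(92/10) + 10^(97/10) + 10^(75/10) + 10^(85/10) = 7.446e+09.
L_total = 10·log₁₀(7.446e+09) = 98.72 dB.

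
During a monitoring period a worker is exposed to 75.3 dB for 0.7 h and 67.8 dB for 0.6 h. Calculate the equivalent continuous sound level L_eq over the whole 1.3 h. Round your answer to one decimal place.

The energy average is taken in the linear domain: L_eq = 10·log₁₀[(Σ tᵢ·10^(Lᵢ/10))/T], T = 1.3 h.
Σ tᵢ·10^(Lᵢ/10) = 0.7·10^(75.3/10) + 0.6·10^(67.8/10) = 2.733e+07.
L_eq = 10·log₁₀(2.733e+07/1.3) = 73.23 dB.

73.2 dB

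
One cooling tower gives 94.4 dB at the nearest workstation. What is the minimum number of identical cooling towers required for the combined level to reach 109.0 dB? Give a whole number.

The shortfall is 109.0 − 94.4 = 14.6 dB, and N units add 10·log₁₀ N, so need 10·log₁₀ N ≥ 14.6.
N ≥ 10^(14.6/10) = 28.840, so N = 29.

29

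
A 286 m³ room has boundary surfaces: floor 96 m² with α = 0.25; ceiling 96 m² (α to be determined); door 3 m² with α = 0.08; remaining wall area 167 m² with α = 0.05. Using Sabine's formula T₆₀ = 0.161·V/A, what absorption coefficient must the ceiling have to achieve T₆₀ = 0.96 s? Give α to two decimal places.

0.16

Required total absorption A = 0.161·286/0.96 = 47.96 m².
Absorption from the other surfaces = 96·0.25 + 3·0.08 + 167·0.05 = 32.59 m², so the ceiling must supply 15.37 m² over 96 m².
α = 15.37/96 = 0.160.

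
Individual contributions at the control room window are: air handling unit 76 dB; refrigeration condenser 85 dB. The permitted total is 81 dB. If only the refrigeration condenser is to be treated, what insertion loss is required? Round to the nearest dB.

Everything except the refrigeration condenser sums to 10^(76/10) = 3.981e+07 in linear terms, 76.00 dB.
To meet 81 dB overall, the treated refrigeration condenser may contribute at most 10^(81/10) − 3.981e+07 = 8.608e+07, i.e. 79.35 dB.
Required insertion loss = 85 − 79.35 = 5.65 dB.

6 dB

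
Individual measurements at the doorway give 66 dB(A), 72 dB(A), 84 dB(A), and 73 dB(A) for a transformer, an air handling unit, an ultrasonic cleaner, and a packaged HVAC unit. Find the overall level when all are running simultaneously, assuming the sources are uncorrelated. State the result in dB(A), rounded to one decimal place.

84.6 dB(A)

Incoherent sources combine by intensity addition: L_total = 10·log₁₀(Σ 10^(L_i/10)).
Σ 10^(L/10) = 10^(66/10) + 10^(72/10) + 10^(84/10) + 10^(73/10) = 2.910e+08.
L_total = 10·log₁₀(2.910e+08) = 84.64 dB(A).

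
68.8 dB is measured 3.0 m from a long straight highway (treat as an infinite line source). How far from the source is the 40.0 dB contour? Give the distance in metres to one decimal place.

Line-source spreading drops the level by 10·log₁₀(r₂/r₁); inverting, r₂/r₁ = 10^(ΔL/10).
r₂ = 3.0·10^((68.8−40.0)/10) = 3.0·10^(28.8/10) = 2275.73 m.

2275.7 m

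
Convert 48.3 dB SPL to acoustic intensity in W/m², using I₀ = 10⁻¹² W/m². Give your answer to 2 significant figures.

6.8e-08 W/m²

I/I₀ = 10^(48.3/10) = 6.761e+04, so I = 6.761e+04 × 10⁻¹² W/m².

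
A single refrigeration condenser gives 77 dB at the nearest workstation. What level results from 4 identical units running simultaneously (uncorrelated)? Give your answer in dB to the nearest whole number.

N identical incoherent sources raise the level by 10·log₁₀ N.
L_total = 77 + 10·log₁₀(4) = 77 + 6.021 = 83.02 dB.

83 dB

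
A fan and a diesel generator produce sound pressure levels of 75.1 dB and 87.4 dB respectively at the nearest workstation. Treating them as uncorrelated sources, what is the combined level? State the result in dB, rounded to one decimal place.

Incoherent sources combine by intensity addition: L_total = 10·log₁₀(Σ 10^(L_i/10)).
Σ 10^(L/10) = 10^(75.1/10) + 10^(87.4/10) = 5.819e+08.
L_total = 10·log₁₀(5.819e+08) = 87.65 dB.

87.6 dB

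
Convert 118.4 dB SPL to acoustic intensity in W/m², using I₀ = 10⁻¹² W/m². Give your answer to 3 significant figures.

I/I₀ = 10^(118.4/10) = 6.918e+11, so I = 6.918e+11 × 10⁻¹² W/m².

0.692 W/m²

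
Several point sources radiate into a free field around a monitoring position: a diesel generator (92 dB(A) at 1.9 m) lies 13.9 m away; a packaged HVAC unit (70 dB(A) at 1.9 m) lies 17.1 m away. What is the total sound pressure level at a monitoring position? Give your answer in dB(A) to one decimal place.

Apply inverse-square spreading to bring every level to the receiver, then sum 10^(L/10).
diesel generator: 92 − 20·log₁₀(13.9/1.9) = 92 − 17.29 = 74.71 dB(A).
packaged HVAC unit: 70 − 20·log₁₀(17.1/1.9) = 70 − 19.08 = 50.92 dB(A).
Σ 10^(L/10) = 2.974e+07 → L_total = 10·log₁₀(2.974e+07) = 74.73 dB(A).

74.7 dB(A)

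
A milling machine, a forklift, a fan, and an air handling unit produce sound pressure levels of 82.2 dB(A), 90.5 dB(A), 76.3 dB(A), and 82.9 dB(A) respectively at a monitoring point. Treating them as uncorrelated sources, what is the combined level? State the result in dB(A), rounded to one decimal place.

For uncorrelated sources the intensities add, so convert each level to linear form, sum, and take 10·log₁₀ of the total.
Σ 10^(L/10) = 10^(82.2/10) + 10^(90.5/10) + 10^(76.3/10) + 10^(82.9/10) = 1.526e+09.
L_total = 10·log₁₀(1.526e+09) = 91.83 dB(A).

91.8 dB(A)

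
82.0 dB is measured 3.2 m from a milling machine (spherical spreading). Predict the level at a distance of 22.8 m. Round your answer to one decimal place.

Spherical spreading from a point source gives a 20·log₁₀(r₂/r₁) drop.
L₂ = 82.0 − 20·log₁₀(22.8/3.2) = 82.0 − 17.056 = 64.94 dB.

64.9 dB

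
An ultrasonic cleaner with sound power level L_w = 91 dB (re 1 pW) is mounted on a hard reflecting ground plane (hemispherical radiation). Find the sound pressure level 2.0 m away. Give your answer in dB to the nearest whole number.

77 dB

Free-field hemispherical radiation: L_p = L_w − 10·log₁₀(2π·r²), r = 2.0 m.
2π·r² = 25.13 m², 10·log₁₀ of that is 14.002 dB.
L_p = 91 − 14.002 = 77.00 dB.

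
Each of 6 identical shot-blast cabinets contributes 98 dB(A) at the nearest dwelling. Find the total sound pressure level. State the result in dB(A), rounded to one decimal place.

L_total = L₁ + 10·log₁₀ N for N identical incoherent sources.
L_total = 98 + 10·log₁₀(6) = 98 + 7.782 = 105.78 dB(A).

105.8 dB(A)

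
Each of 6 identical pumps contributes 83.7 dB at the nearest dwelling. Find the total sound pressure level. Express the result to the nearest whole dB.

91 dB

L_total = L₁ + 10·log₁₀ N for N identical incoherent sources.
L_total = 83.7 + 10·log₁₀(6) = 83.7 + 7.782 = 91.48 dB.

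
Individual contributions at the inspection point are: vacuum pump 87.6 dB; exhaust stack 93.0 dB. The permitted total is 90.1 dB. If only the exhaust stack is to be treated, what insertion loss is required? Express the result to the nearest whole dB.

6 dB

The untreated sources together contribute 10^(87.6/10) = 5.754e+08, i.e. 87.60 dB.
The limit corresponds to 10^(90.1/10) = 1.023e+09; subtracting the fixed part leaves 4.479e+08 for the exhaust stack, i.e. 86.51 dB.
So the exhaust stack must be reduced from 93.0 to 86.51 dB: IL = 6.49 dB.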